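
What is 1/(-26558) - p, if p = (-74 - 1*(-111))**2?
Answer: -36357903/26558 ≈ -1369.0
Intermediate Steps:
p = 1369 (p = (-74 + 111)**2 = 37**2 = 1369)
1/(-26558) - p = 1/(-26558) - 1*1369 = -1/26558 - 1369 = -36357903/26558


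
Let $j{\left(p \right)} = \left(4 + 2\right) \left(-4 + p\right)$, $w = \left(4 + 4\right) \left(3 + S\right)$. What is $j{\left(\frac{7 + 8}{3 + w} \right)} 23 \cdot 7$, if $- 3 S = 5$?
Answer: $- \frac{114954}{41} \approx -2803.8$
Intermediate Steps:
$S = - \frac{5}{3}$ ($S = \left(- \frac{1}{3}\right) 5 = - \frac{5}{3} \approx -1.6667$)
$w = \frac{32}{3}$ ($w = \left(4 + 4\right) \left(3 - \frac{5}{3}\right) = 8 \cdot \frac{4}{3} = \frac{32}{3} \approx 10.667$)
$j{\left(p \right)} = -24 + 6 p$ ($j{\left(p \right)} = 6 \left(-4 + p\right) = -24 + 6 p$)
$j{\left(\frac{7 + 8}{3 + w} \right)} 23 \cdot 7 = \left(-24 + 6 \frac{7 + 8}{3 + \frac{32}{3}}\right) 23 \cdot 7 = \left(-24 + 6 \frac{15}{\frac{41}{3}}\right) 161 = \left(-24 + 6 \cdot 15 \cdot \frac{3}{41}\right) 161 = \left(-24 + 6 \cdot \frac{45}{41}\right) 161 = \left(-24 + \frac{270}{41}\right) 161 = \left(- \frac{714}{41}\right) 161 = - \frac{114954}{41}$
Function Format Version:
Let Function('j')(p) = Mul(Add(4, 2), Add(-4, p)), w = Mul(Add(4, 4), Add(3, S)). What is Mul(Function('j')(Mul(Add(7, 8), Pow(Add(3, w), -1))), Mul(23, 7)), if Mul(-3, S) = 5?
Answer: Rational(-114954, 41) ≈ -2803.8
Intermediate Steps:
S = Rational(-5, 3) (S = Mul(Rational(-1, 3), 5) = Rational(-5, 3) ≈ -1.6667)
w = Rational(32, 3) (w = Mul(Add(4, 4), Add(3, Rational(-5, 3))) = Mul(8, Rational(4, 3)) = Rational(32, 3) ≈ 10.667)
Function('j')(p) = Add(-24, Mul(6, p)) (Function('j')(p) = Mul(6, Add(-4, p)) = Add(-24, Mul(6, p)))
Mul(Function('j')(Mul(Add(7, 8), Pow(Add(3, w), -1))), Mul(23, 7)) = Mul(Add(-24, Mul(6, Mul(Add(7, 8), Pow(Add(3, Rational(32, 3)), -1)))), Mul(23, 7)) = Mul(Add(-24, Mul(6, Mul(15, Pow(Rational(41, 3), -1)))), 161) = Mul(Add(-24, Mul(6, Mul(15, Rational(3, 41)))), 161) = Mul(Add(-24, Mul(6, Rational(45, 41))), 161) = Mul(Add(-24, Rational(270, 41)), 161) = Mul(Rational(-714, 41), 161) = Rational(-114954, 41)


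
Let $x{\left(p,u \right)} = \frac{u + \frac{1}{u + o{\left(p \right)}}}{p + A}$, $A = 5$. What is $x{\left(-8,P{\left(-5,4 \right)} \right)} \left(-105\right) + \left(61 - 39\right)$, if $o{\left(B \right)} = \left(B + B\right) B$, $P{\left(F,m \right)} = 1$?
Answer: $\frac{7388}{129} \approx 57.271$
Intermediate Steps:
$o{\left(B \right)} = 2 B^{2}$ ($o{\left(B \right)} = 2 B B = 2 B^{2}$)
$x{\left(p,u \right)} = \frac{u + \frac{1}{u + 2 p^{2}}}{5 + p}$ ($x{\left(p,u \right)} = \frac{u + \frac{1}{u + 2 p^{2}}}{p + 5} = \frac{u + \frac{1}{u + 2 p^{2}}}{5 + p}$)
$x{\left(-8,P{\left(-5,4 \right)} \right)} \left(-105\right) + \left(61 - 39\right) = \frac{1 + 1^{2} + 2 \cdot 1 \left(-8\right)^{2}}{2 \left(-8\right)^{3} + 5 \cdot 1 + 10 \left(-8\right)^{2} - 8} \left(-105\right) + \left(61 - 39\right) = \frac{1 + 1 + 2 \cdot 1 \cdot 64}{2 \left(-512\right) + 5 + 10 \cdot 64 - 8} \left(-105\right) + 22 = \frac{1 + 1 + 128}{-1024 + 5 + 640 - 8} \left(-105\right) + 22 = \frac{1}{-387} \cdot 130 \left(-105\right) + 22 = \left(- \frac{1}{387}\right) 130 \left(-105\right) + 22 = \left(- \frac{130}{387}\right) \left(-105\right) + 22 = \frac{4550}{129} + 22 = \frac{7388}{129}$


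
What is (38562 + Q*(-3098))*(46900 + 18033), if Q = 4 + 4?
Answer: 894646874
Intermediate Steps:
Q = 8
(38562 + Q*(-3098))*(46900 + 18033) = (38562 + 8*(-3098))*(46900 + 18033) = (38562 - 24784)*64933 = 13778*64933 = 894646874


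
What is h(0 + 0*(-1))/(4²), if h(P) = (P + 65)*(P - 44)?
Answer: -715/4 ≈ -178.75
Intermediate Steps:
h(P) = (-44 + P)*(65 + P) (h(P) = (65 + P)*(-44 + P) = (-44 + P)*(65 + P))
h(0 + 0*(-1))/(4²) = (-2860 + (0 + 0*(-1))² + 21*(0 + 0*(-1)))/(4²) = (-2860 + (0 + 0)² + 21*(0 + 0))/16 = (-2860 + 0² + 21*0)/16 = (-2860 + 0 + 0)/16 = (1/16)*(-2860) = -715/4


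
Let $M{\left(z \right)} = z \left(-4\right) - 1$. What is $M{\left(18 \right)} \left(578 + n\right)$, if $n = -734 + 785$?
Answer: $-45917$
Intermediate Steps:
$M{\left(z \right)} = -1 - 4 z$ ($M{\left(z \right)} = - 4 z - 1 = -1 - 4 z$)
$n = 51$
$M{\left(18 \right)} \left(578 + n\right) = \left(-1 - 72\right) \left(578 + 51\right) = \left(-1 - 72\right) 629 = \left(-73\right) 629 = -45917$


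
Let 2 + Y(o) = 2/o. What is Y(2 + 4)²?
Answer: 25/9 ≈ 2.7778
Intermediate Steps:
Y(o) = -2 + 2/o
Y(2 + 4)² = (-2 + 2/(2 + 4))² = (-2 + 2/6)² = (-2 + 2*(⅙))² = (-2 + ⅓)² = (-5/3)² = 25/9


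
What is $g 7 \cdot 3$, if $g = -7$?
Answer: $-147$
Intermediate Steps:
$g 7 \cdot 3 = \left(-7\right) 7 \cdot 3 = \left(-49\right) 3 = -147$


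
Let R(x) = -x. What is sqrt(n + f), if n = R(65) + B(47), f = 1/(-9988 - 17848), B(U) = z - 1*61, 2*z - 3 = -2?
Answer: I*sqrt(24310702821)/13918 ≈ 11.203*I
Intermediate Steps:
z = 1/2 (z = 3/2 + (1/2)*(-2) = 3/2 - 1 = 1/2 ≈ 0.50000)
B(U) = -121/2 (B(U) = 1/2 - 1*61 = 1/2 - 61 = -121/2)
f = -1/27836 (f = 1/(-27836) = -1/27836 ≈ -3.5925e-5)
n = -251/2 (n = -1*65 - 121/2 = -65 - 121/2 = -251/2 ≈ -125.50)
sqrt(n + f) = sqrt(-251/2 - 1/27836) = sqrt(-3493419/27836) = I*sqrt(24310702821)/13918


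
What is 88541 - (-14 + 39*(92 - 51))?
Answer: 86956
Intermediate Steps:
88541 - (-14 + 39*(92 - 51)) = 88541 - (-14 + 39*41) = 88541 - (-14 + 1599) = 88541 - 1*1585 = 88541 - 1585 = 86956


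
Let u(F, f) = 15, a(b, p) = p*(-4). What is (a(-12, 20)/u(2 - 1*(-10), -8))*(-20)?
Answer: 320/3 ≈ 106.67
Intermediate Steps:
a(b, p) = -4*p
(a(-12, 20)/u(2 - 1*(-10), -8))*(-20) = (-4*20/15)*(-20) = -80*1/15*(-20) = -16/3*(-20) = 320/3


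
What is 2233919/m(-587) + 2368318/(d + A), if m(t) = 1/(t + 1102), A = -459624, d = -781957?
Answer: 1428399561390267/1241581 ≈ 1.1505e+9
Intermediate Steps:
m(t) = 1/(1102 + t)
2233919/m(-587) + 2368318/(d + A) = 2233919/(1/(1102 - 587)) + 2368318/(-781957 - 459624) = 2233919/(1/515) + 2368318/(-1241581) = 2233919/(1/515) + 2368318*(-1/1241581) = 2233919*515 - 2368318/1241581 = 1150468285 - 2368318/1241581 = 1428399561390267/1241581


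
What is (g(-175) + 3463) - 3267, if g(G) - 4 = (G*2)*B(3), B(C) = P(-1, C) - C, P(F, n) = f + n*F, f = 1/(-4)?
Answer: 4775/2 ≈ 2387.5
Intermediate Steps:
f = -¼ ≈ -0.25000
P(F, n) = -¼ + F*n (P(F, n) = -¼ + n*F = -¼ + F*n)
B(C) = -¼ - 2*C (B(C) = (-¼ - C) - C = -¼ - 2*C)
g(G) = 4 - 25*G/2 (g(G) = 4 + (G*2)*(-¼ - 2*3) = 4 + (2*G)*(-¼ - 6) = 4 + (2*G)*(-25/4) = 4 - 25*G/2)
(g(-175) + 3463) - 3267 = ((4 - 25/2*(-175)) + 3463) - 3267 = ((4 + 4375/2) + 3463) - 3267 = (4383/2 + 3463) - 3267 = 11309/2 - 3267 = 4775/2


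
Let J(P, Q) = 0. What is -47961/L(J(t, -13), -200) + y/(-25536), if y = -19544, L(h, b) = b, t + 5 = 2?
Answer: 1371251/5700 ≈ 240.57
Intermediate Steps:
t = -3 (t = -5 + 2 = -3)
-47961/L(J(t, -13), -200) + y/(-25536) = -47961/(-200) - 19544/(-25536) = -47961*(-1/200) - 19544*(-1/25536) = 47961/200 + 349/456 = 1371251/5700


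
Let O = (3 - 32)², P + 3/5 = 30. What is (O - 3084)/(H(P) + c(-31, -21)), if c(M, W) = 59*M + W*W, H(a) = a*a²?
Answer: -280375/3003023 ≈ -0.093364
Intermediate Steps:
P = 147/5 (P = -⅗ + 30 = 147/5 ≈ 29.400)
H(a) = a³
c(M, W) = W² + 59*M (c(M, W) = 59*M + W² = W² + 59*M)
O = 841 (O = (-29)² = 841)
(O - 3084)/(H(P) + c(-31, -21)) = (841 - 3084)/((147/5)³ + ((-21)² + 59*(-31))) = -2243/(3176523/125 + (441 - 1829)) = -2243/(3176523/125 - 1388) = -2243/3003023/125 = -2243*125/3003023 = -280375/3003023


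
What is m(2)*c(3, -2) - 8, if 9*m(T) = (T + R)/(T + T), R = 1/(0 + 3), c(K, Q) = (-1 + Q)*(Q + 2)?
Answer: -8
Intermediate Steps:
c(K, Q) = (-1 + Q)*(2 + Q)
R = ⅓ (R = 1/3 = ⅓ ≈ 0.33333)
m(T) = (⅓ + T)/(18*T) (m(T) = ((T + ⅓)/(T + T))/9 = ((⅓ + T)/((2*T)))/9 = ((⅓ + T)*(1/(2*T)))/9 = ((⅓ + T)/(2*T))/9 = (⅓ + T)/(18*T))
m(2)*c(3, -2) - 8 = ((1/54)*(1 + 3*2)/2)*(-2 - 2 + (-2)²) - 8 = ((1/54)*(½)*(1 + 6))*(-2 - 2 + 4) - 8 = ((1/54)*(½)*7)*0 - 8 = (7/108)*0 - 8 = 0 - 8 = -8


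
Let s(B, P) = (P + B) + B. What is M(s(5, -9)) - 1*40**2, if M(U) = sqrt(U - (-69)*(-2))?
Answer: -1600 + I*sqrt(137) ≈ -1600.0 + 11.705*I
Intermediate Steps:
s(B, P) = P + 2*B (s(B, P) = (B + P) + B = P + 2*B)
M(U) = sqrt(-138 + U) (M(U) = sqrt(U - 23*6) = sqrt(U - 138) = sqrt(-138 + U))
M(s(5, -9)) - 1*40**2 = sqrt(-138 + (-9 + 2*5)) - 1*40**2 = sqrt(-138 + (-9 + 10)) - 1*1600 = sqrt(-138 + 1) - 1600 = sqrt(-137) - 1600 = I*sqrt(137) - 1600 = -1600 + I*sqrt(137)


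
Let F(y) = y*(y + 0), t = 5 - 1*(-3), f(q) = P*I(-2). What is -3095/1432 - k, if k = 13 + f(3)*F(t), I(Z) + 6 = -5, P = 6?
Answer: 6027057/1432 ≈ 4208.8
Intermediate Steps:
I(Z) = -11 (I(Z) = -6 - 5 = -11)
f(q) = -66 (f(q) = 6*(-11) = -66)
t = 8 (t = 5 + 3 = 8)
F(y) = y² (F(y) = y*y = y²)
k = -4211 (k = 13 - 66*8² = 13 - 66*64 = 13 - 4224 = -4211)
-3095/1432 - k = -3095/1432 - 1*(-4211) = -3095*1/1432 + 4211 = -3095/1432 + 4211 = 6027057/1432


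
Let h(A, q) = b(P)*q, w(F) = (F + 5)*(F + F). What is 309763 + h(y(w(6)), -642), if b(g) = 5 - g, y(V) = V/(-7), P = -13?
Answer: 298207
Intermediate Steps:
w(F) = 2*F*(5 + F) (w(F) = (5 + F)*(2*F) = 2*F*(5 + F))
y(V) = -V/7 (y(V) = V*(-1/7) = -V/7)
h(A, q) = 18*q (h(A, q) = (5 - 1*(-13))*q = (5 + 13)*q = 18*q)
309763 + h(y(w(6)), -642) = 309763 + 18*(-642) = 309763 - 11556 = 298207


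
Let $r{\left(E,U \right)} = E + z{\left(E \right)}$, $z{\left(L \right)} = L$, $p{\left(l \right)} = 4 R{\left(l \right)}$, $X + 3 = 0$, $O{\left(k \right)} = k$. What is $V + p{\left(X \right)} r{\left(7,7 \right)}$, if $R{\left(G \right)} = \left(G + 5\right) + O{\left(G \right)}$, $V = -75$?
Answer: $-131$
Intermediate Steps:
$X = -3$ ($X = -3 + 0 = -3$)
$R{\left(G \right)} = 5 + 2 G$ ($R{\left(G \right)} = \left(G + 5\right) + G = \left(5 + G\right) + G = 5 + 2 G$)
$p{\left(l \right)} = 20 + 8 l$ ($p{\left(l \right)} = 4 \left(5 + 2 l\right) = 20 + 8 l$)
$r{\left(E,U \right)} = 2 E$ ($r{\left(E,U \right)} = E + E = 2 E$)
$V + p{\left(X \right)} r{\left(7,7 \right)} = -75 + \left(20 + 8 \left(-3\right)\right) 2 \cdot 7 = -75 + \left(20 - 24\right) 14 = -75 - 56 = -131$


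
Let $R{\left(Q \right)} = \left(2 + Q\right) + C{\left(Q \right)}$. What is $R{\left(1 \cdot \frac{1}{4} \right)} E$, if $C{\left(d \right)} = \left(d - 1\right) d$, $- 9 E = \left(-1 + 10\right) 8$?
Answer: $- \frac{33}{2} \approx -16.5$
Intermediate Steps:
$E = -8$ ($E = - \frac{\left(-1 + 10\right) 8}{9} = - \frac{9 \cdot 8}{9} = \left(- \frac{1}{9}\right) 72 = -8$)
$C{\left(d \right)} = d \left(-1 + d\right)$ ($C{\left(d \right)} = \left(-1 + d\right) d = d \left(-1 + d\right)$)
$R{\left(Q \right)} = 2 + Q + Q \left(-1 + Q\right)$ ($R{\left(Q \right)} = \left(2 + Q\right) + Q \left(-1 + Q\right) = 2 + Q + Q \left(-1 + Q\right)$)
$R{\left(1 \cdot \frac{1}{4} \right)} E = \left(2 + \left(1 \cdot \frac{1}{4}\right)^{2}\right) \left(-8\right) = \left(2 + \left(\frac{1}{4}\right)^{2}\right) \left(-8\right) = \left(2 + \frac{1}{16}\right) \left(-8\right) = \frac{33}{16} \left(-8\right) = - \frac{33}{2}$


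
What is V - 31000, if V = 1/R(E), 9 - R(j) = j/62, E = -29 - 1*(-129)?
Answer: -7098969/229 ≈ -31000.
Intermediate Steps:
E = 100 (E = -29 + 129 = 100)
R(j) = 9 - j/62
V = 31/229 (V = 1/(9 - 1/62*100) = 1/(9 - 50/31) = 1/(229/31) = 31/229 ≈ 0.13537)
V - 31000 = 31/229 - 31000 = -7098969/229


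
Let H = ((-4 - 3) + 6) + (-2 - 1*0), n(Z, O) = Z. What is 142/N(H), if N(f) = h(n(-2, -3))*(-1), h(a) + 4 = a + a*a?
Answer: 71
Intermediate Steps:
h(a) = -4 + a + a² (h(a) = -4 + (a + a*a) = -4 + (a + a²) = -4 + a + a²)
H = -3 (H = (-7 + 6) + (-2 + 0) = -1 - 2 = -3)
N(f) = 2 (N(f) = (-4 - 2 + (-2)²)*(-1) = (-4 - 2 + 4)*(-1) = -2*(-1) = 2)
142/N(H) = 142/2 = 142*(½) = 71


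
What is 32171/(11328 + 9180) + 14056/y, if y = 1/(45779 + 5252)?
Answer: 14710218954059/20508 ≈ 7.1729e+8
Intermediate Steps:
y = 1/51031 ≈ 1.9596e-5
32171/(11328 + 9180) + 14056/y = 32171/(11328 + 9180) + 14056/(1/51031) = 32171/20508 + 14056*51031 = 32171*(1/20508) + 717291736 = 32171/20508 + 717291736 = 14710218954059/20508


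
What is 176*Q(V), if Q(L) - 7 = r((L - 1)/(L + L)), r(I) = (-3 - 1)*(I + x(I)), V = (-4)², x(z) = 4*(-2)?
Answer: 6534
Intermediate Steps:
x(z) = -8
V = 16
r(I) = 32 - 4*I (r(I) = (-3 - 1)*(I - 8) = -4*(-8 + I) = 32 - 4*I)
Q(L) = 39 - 2*(-1 + L)/L (Q(L) = 7 + (32 - 4*(L - 1)/(L + L)) = 7 + (32 - 4*(-1 + L)/(2*L)) = 7 + (32 - 4*(-1 + L)*1/(2*L)) = 7 + (32 - 2*(-1 + L)/L) = 39 - 2*(-1 + L)/L)
176*Q(V) = 176*(37 + 2/16) = 176*(37 + 2*(1/16)) = 176*(37 + ⅛) = 176*(297/8) = 6534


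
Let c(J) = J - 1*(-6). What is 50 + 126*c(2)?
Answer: 1058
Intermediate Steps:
c(J) = 6 + J (c(J) = J + 6 = 6 + J)
50 + 126*c(2) = 50 + 126*(6 + 2) = 50 + 126*8 = 50 + 1008 = 1058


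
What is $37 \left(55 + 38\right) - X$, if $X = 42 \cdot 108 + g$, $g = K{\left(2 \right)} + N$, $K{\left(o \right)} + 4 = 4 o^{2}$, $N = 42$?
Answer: $-1149$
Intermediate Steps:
$K{\left(o \right)} = -4 + 4 o^{2}$
$g = 54$ ($g = \left(-4 + 4 \cdot 2^{2}\right) + 42 = \left(-4 + 4 \cdot 4\right) + 42 = \left(-4 + 16\right) + 42 = 12 + 42 = 54$)
$X = 4590$ ($X = 42 \cdot 108 + 54 = 4536 + 54 = 4590$)
$37 \left(55 + 38\right) - X = 37 \left(55 + 38\right) - 4590 = 37 \cdot 93 - 4590 = 3441 - 4590 = -1149$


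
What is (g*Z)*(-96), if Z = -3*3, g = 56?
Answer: 48384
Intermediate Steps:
Z = -9
(g*Z)*(-96) = (56*(-9))*(-96) = -504*(-96) = 48384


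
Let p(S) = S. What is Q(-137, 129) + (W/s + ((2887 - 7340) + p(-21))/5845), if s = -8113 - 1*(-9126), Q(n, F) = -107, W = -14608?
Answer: -723461317/5920985 ≈ -122.19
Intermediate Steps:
s = 1013 (s = -8113 + 9126 = 1013)
Q(-137, 129) + (W/s + ((2887 - 7340) + p(-21))/5845) = -107 + (-14608/1013 + ((2887 - 7340) - 21)/5845) = -107 + (-14608*1/1013 + (-4453 - 21)*(1/5845)) = -107 + (-14608/1013 - 4474*1/5845) = -107 + (-14608/1013 - 4474/5845) = -107 - 89915922/5920985 = -723461317/5920985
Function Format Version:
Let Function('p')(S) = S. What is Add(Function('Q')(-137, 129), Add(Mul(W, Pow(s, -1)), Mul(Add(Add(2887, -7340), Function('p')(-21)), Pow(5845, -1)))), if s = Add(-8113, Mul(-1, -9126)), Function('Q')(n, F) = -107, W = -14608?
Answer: Rational(-723461317, 5920985) ≈ -122.19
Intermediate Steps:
s = 1013 (s = Add(-8113, 9126) = 1013)
Add(Function('Q')(-137, 129), Add(Mul(W, Pow(s, -1)), Mul(Add(Add(2887, -7340), Function('p')(-21)), Pow(5845, -1)))) = Add(-107, Add(Mul(-14608, Pow(1013, -1)), Mul(Add(Add(2887, -7340), -21), Pow(5845, -1)))) = Add(-107, Add(Mul(-14608, Rational(1, 1013)), Mul(Add(-4453, -21), Rational(1, 5845)))) = Add(-107, Add(Rational(-14608, 1013), Mul(-4474, Rational(1, 5845)))) = Add(-107, Add(Rational(-14608, 1013), Rational(-4474, 5845))) = Add(-107, Rational(-89915922, 5920985)) = Rational(-723461317, 5920985)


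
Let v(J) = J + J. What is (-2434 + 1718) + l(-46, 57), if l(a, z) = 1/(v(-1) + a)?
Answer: -34369/48 ≈ -716.02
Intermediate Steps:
v(J) = 2*J
l(a, z) = 1/(-2 + a) (l(a, z) = 1/(2*(-1) + a) = 1/(-2 + a))
(-2434 + 1718) + l(-46, 57) = (-2434 + 1718) + 1/(-2 - 46) = -716 + 1/(-48) = -716 - 1/48 = -34369/48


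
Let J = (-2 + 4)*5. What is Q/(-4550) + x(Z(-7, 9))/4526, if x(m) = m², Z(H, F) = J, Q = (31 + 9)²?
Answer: -67866/205933 ≈ -0.32955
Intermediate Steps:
J = 10 (J = 2*5 = 10)
Q = 1600 (Q = 40² = 1600)
Z(H, F) = 10
Q/(-4550) + x(Z(-7, 9))/4526 = 1600/(-4550) + 10²/4526 = 1600*(-1/4550) + 100*(1/4526) = -32/91 + 50/2263 = -67866/205933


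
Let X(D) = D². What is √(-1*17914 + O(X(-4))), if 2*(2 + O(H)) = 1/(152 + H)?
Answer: 5*I*√5056611/84 ≈ 133.85*I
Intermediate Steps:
O(H) = -2 + 1/(2*(152 + H))
√(-1*17914 + O(X(-4))) = √(-1*17914 + (-607 - 4*(-4)²)/(2*(152 + (-4)²))) = √(-17914 + (-607 - 4*16)/(2*(152 + 16))) = √(-17914 + (½)*(-607 - 64)/168) = √(-17914 + (½)*(1/168)*(-671)) = √(-17914 - 671/336) = √(-6019775/336) = 5*I*√5056611/84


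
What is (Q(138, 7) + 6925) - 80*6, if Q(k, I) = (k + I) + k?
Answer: 6728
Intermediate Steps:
Q(k, I) = I + 2*k (Q(k, I) = (I + k) + k = I + 2*k)
(Q(138, 7) + 6925) - 80*6 = ((7 + 2*138) + 6925) - 80*6 = ((7 + 276) + 6925) - 480 = (283 + 6925) - 480 = 7208 - 480 = 6728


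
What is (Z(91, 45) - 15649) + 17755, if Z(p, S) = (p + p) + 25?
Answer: 2313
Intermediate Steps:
Z(p, S) = 25 + 2*p (Z(p, S) = 2*p + 25 = 25 + 2*p)
(Z(91, 45) - 15649) + 17755 = ((25 + 2*91) - 15649) + 17755 = ((25 + 182) - 15649) + 17755 = (207 - 15649) + 17755 = -15442 + 17755 = 2313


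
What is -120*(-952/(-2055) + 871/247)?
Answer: -1246184/2603 ≈ -478.75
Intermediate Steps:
-120*(-952/(-2055) + 871/247) = -120*(-952*(-1/2055) + 871*(1/247)) = -120*(952/2055 + 67/19) = -120*155773/39045 = -1246184/2603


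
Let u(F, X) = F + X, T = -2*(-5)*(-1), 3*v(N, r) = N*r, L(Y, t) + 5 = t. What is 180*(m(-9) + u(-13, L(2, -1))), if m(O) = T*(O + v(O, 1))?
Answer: 18180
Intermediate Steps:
L(Y, t) = -5 + t
v(N, r) = N*r/3 (v(N, r) = (N*r)/3 = N*r/3)
T = -10 (T = 10*(-1) = -10)
m(O) = -40*O/3 (m(O) = -10*(O + (⅓)*O*1) = -10*(O + O/3) = -40*O/3)
180*(m(-9) + u(-13, L(2, -1))) = 180*(-40/3*(-9) + (-13 + (-5 - 1))) = 180*(120 + (-13 - 6)) = 180*(120 - 19) = 180*101 = 18180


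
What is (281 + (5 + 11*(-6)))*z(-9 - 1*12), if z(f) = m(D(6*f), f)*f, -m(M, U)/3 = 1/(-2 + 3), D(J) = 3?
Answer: 13860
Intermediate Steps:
m(M, U) = -3 (m(M, U) = -3/(-2 + 3) = -3/1 = -3*1 = -3)
z(f) = -3*f
(281 + (5 + 11*(-6)))*z(-9 - 1*12) = (281 + (5 + 11*(-6)))*(-3*(-9 - 1*12)) = (281 + (5 - 66))*(-3*(-9 - 12)) = (281 - 61)*(-3*(-21)) = 220*63 = 13860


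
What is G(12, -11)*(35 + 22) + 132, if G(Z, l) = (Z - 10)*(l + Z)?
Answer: 246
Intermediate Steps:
G(Z, l) = (-10 + Z)*(Z + l)
G(12, -11)*(35 + 22) + 132 = (12**2 - 10*12 - 10*(-11) + 12*(-11))*(35 + 22) + 132 = (144 - 120 + 110 - 132)*57 + 132 = 2*57 + 132 = 114 + 132 = 246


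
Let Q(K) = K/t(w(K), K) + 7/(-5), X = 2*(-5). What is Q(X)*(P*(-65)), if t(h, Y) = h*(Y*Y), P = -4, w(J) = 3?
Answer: -1118/3 ≈ -372.67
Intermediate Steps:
X = -10
t(h, Y) = h*Y²
Q(K) = -7/5 + 1/(3*K) (Q(K) = K/((3*K²)) + 7/(-5) = K*(1/(3*K²)) + 7*(-⅕) = 1/(3*K) - 7/5 = -7/5 + 1/(3*K))
Q(X)*(P*(-65)) = ((1/15)*(5 - 21*(-10))/(-10))*(-4*(-65)) = ((1/15)*(-⅒)*(5 + 210))*260 = ((1/15)*(-⅒)*215)*260 = -43/30*260 = -1118/3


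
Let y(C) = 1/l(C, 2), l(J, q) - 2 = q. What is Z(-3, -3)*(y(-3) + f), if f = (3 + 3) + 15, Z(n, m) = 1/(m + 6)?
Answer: 85/12 ≈ 7.0833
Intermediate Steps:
Z(n, m) = 1/(6 + m)
l(J, q) = 2 + q
f = 21 (f = 6 + 15 = 21)
y(C) = ¼ (y(C) = 1/(2 + 2) = 1/4 = ¼)
Z(-3, -3)*(y(-3) + f) = (¼ + 21)/(6 - 3) = (85/4)/3 = (⅓)*(85/4) = 85/12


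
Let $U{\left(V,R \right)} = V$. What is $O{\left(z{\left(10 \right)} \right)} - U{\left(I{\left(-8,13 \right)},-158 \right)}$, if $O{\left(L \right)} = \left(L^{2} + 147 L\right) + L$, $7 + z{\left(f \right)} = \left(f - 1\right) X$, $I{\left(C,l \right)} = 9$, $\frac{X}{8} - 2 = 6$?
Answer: $407964$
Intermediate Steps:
$X = 64$ ($X = 16 + 8 \cdot 6 = 16 + 48 = 64$)
$z{\left(f \right)} = -71 + 64 f$ ($z{\left(f \right)} = -7 + \left(f - 1\right) 64 = -7 + \left(-1 + f\right) 64 = -7 + \left(-64 + 64 f\right) = -71 + 64 f$)
$O{\left(L \right)} = L^{2} + 148 L$
$O{\left(z{\left(10 \right)} \right)} - U{\left(I{\left(-8,13 \right)},-158 \right)} = \left(-71 + 64 \cdot 10\right) \left(148 + \left(-71 + 64 \cdot 10\right)\right) - 9 = \left(-71 + 640\right) \left(148 + \left(-71 + 640\right)\right) - 9 = 569 \left(148 + 569\right) - 9 = 569 \cdot 717 - 9 = 407973 - 9 = 407964$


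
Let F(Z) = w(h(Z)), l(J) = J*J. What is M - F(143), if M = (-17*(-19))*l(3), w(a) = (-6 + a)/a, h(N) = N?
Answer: 415564/143 ≈ 2906.0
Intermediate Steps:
l(J) = J²
w(a) = (-6 + a)/a
F(Z) = (-6 + Z)/Z
M = 2907 (M = -17*(-19)*3² = 323*9 = 2907)
M - F(143) = 2907 - (-6 + 143)/143 = 2907 - 137/143 = 415564/143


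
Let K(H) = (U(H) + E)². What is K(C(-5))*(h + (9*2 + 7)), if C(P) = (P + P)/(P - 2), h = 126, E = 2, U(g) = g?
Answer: 86976/49 ≈ 1775.0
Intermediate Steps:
C(P) = 2*P/(-2 + P) (C(P) = (2*P)/(-2 + P) = 2*P/(-2 + P))
K(H) = (2 + H)² (K(H) = (H + 2)² = (2 + H)²)
K(C(-5))*(h + (9*2 + 7)) = (2 + 2*(-5)/(-2 - 5))²*(126 + (9*2 + 7)) = (2 + 2*(-5)/(-7))²*(126 + (18 + 7)) = (2 + 2*(-5)*(-⅐))²*(126 + 25) = (2 + 10/7)²*151 = (24/7)²*151 = (576/49)*151 = 86976/49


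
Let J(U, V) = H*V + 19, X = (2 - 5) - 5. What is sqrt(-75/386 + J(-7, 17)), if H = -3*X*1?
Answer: sqrt(63592342)/386 ≈ 20.659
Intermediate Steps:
X = -8 (X = -3 - 5 = -8)
H = 24 (H = -3*(-8)*1 = 24*1 = 24)
J(U, V) = 19 + 24*V (J(U, V) = 24*V + 19 = 19 + 24*V)
sqrt(-75/386 + J(-7, 17)) = sqrt(-75/386 + (19 + 24*17)) = sqrt(-75*1/386 + (19 + 408)) = sqrt(-75/386 + 427) = sqrt(164747/386) = sqrt(63592342)/386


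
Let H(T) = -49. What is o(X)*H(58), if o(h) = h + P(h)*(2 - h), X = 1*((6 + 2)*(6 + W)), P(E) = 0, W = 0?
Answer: -2352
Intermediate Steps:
X = 48 (X = 1*((6 + 2)*(6 + 0)) = 1*(8*6) = 1*48 = 48)
o(h) = h (o(h) = h + 0*(2 - h) = h + 0 = h)
o(X)*H(58) = 48*(-49) = -2352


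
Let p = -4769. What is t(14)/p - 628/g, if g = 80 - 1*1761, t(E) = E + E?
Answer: 2947864/8016689 ≈ 0.36772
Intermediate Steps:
t(E) = 2*E
g = -1681 (g = 80 - 1761 = -1681)
t(14)/p - 628/g = (2*14)/(-4769) - 628/(-1681) = 28*(-1/4769) - 628*(-1/1681) = -28/4769 + 628/1681 = 2947864/8016689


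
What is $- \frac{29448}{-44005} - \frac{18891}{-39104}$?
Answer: $\frac{152525619}{132367040} \approx 1.1523$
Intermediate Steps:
$- \frac{29448}{-44005} - \frac{18891}{-39104} = \left(-29448\right) \left(- \frac{1}{44005}\right) - - \frac{18891}{39104} = \frac{29448}{44005} + \frac{18891}{39104} = \frac{152525619}{132367040}$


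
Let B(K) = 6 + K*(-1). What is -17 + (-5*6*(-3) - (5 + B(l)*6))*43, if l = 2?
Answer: 2606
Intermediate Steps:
B(K) = 6 - K
-17 + (-5*6*(-3) - (5 + B(l)*6))*43 = -17 + (-5*6*(-3) - (5 + (6 - 1*2)*6))*43 = -17 + (-30*(-3) - (5 + (6 - 2)*6))*43 = -17 + (90 - (5 + 4*6))*43 = -17 + (90 - (5 + 24))*43 = -17 + (90 - 1*29)*43 = -17 + (90 - 29)*43 = -17 + 61*43 = -17 + 2623 = 2606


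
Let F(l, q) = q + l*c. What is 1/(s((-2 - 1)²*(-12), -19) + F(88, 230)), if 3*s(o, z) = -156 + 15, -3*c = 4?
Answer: 3/197 ≈ 0.015228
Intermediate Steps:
c = -4/3 (c = -⅓*4 = -4/3 ≈ -1.3333)
F(l, q) = q - 4*l/3 (F(l, q) = q + l*(-4/3) = q - 4*l/3)
s(o, z) = -47 (s(o, z) = (-156 + 15)/3 = (⅓)*(-141) = -47)
1/(s((-2 - 1)²*(-12), -19) + F(88, 230)) = 1/(-47 + (230 - 4/3*88)) = 1/(-47 + (230 - 352/3)) = 1/(-47 + 338/3) = 1/(197/3) = 3/197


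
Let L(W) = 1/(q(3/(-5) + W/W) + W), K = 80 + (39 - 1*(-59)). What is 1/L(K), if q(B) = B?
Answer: 892/5 ≈ 178.40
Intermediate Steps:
K = 178 (K = 80 + (39 + 59) = 80 + 98 = 178)
L(W) = 1/(⅖ + W) (L(W) = 1/((3/(-5) + W/W) + W) = 1/((3*(-⅕) + 1) + W) = 1/((-⅗ + 1) + W) = 1/(⅖ + W))
1/L(K) = 1/(5/(2 + 5*178)) = 1/(5/(2 + 890)) = 1/(5/892) = 892/5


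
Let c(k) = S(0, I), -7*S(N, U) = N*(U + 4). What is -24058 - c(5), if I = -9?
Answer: -24058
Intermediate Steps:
S(N, U) = -N*(4 + U)/7 (S(N, U) = -N*(U + 4)/7 = -N*(4 + U)/7)
c(k) = 0 (c(k) = -⅐*0*(4 - 9) = -⅐*0*(-5) = 0)
-24058 - c(5) = -24058 - 1*0 = -24058 + 0 = -24058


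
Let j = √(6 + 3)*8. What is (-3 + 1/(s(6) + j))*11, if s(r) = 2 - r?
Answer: -649/20 ≈ -32.450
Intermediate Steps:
j = 24 (j = √9*8 = 3*8 = 24)
(-3 + 1/(s(6) + j))*11 = (-3 + 1/((2 - 1*6) + 24))*11 = (-3 + 1/((2 - 6) + 24))*11 = (-3 + 1/(-4 + 24))*11 = (-3 + 1/20)*11 = -59/20*11 = -649/20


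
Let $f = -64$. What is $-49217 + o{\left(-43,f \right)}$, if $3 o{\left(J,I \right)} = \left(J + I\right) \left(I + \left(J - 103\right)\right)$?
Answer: $-41727$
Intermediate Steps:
$o{\left(J,I \right)} = \frac{\left(I + J\right) \left(-103 + I + J\right)}{3}$ ($o{\left(J,I \right)} = \frac{\left(J + I\right) \left(I + \left(J - 103\right)\right)}{3} = \frac{\left(I + J\right) \left(I + \left(J - 103\right)\right)}{3} = \frac{\left(I + J\right) \left(I + \left(-103 + J\right)\right)}{3} = \frac{\left(I + J\right) \left(-103 + I + J\right)}{3}$)
$-49217 + o{\left(-43,f \right)} = -49217 + \left(\left(- \frac{103}{3}\right) \left(-64\right) - - \frac{4429}{3} + \frac{\left(-64\right)^{2}}{3} + \frac{\left(-43\right)^{2}}{3} + \frac{2}{3} \left(-64\right) \left(-43\right)\right) = -49217 + \left(\frac{6592}{3} + \frac{4429}{3} + \frac{1}{3} \cdot 4096 + \frac{1}{3} \cdot 1849 + \frac{5504}{3}\right) = -49217 + \left(\frac{6592}{3} + \frac{4429}{3} + \frac{4096}{3} + \frac{1849}{3} + \frac{5504}{3}\right) = -49217 + 7490 = -41727$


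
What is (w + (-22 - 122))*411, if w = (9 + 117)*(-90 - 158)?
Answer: -12902112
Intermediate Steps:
w = -31248 (w = 126*(-248) = -31248)
(w + (-22 - 122))*411 = (-31248 + (-22 - 122))*411 = (-31248 - 144)*411 = -31392*411 = -12902112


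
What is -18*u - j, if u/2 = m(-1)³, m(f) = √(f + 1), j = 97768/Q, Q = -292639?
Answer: 97768/292639 ≈ 0.33409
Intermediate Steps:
j = -97768/292639 (j = 97768/(-292639) = 97768*(-1/292639) = -97768/292639 ≈ -0.33409)
m(f) = √(1 + f)
u = 0 (u = 2*(√(1 - 1))³ = 2*(√0)³ = 2*0³ = 2*0 = 0)
-18*u - j = -18*0 - 1*(-97768/292639) = 0 + 97768/292639 = 97768/292639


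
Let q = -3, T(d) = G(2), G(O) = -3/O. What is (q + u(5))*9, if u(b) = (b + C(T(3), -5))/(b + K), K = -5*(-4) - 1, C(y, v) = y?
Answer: -411/16 ≈ -25.688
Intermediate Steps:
T(d) = -3/2
K = 19 (K = 20 - 1 = 19)
u(b) = (-3/2 + b)/(19 + b) (u(b) = (b - 3/2)/(b + 19) = (-3/2 + b)/(19 + b))
(q + u(5))*9 = (-3 + (-3/2 + 5)/(19 + 5))*9 = (-3 + (7/2)/24)*9 = (-3 + (1/24)*(7/2))*9 = (-3 + 7/48)*9 = -137/48*9 = -411/16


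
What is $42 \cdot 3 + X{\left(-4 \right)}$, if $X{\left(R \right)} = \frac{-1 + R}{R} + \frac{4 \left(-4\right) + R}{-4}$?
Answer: $\frac{529}{4} \approx 132.25$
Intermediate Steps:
$X{\left(R \right)} = 4 - \frac{R}{4} + \frac{-1 + R}{R}$ ($X{\left(R \right)} = \frac{-1 + R}{R} + \left(-16 + R\right) \left(- \frac{1}{4}\right) = \frac{-1 + R}{R} - \left(-4 + \frac{R}{4}\right) = 4 - \frac{R}{4} + \frac{-1 + R}{R}$)
$42 \cdot 3 + X{\left(-4 \right)} = 42 \cdot 3 - - \frac{25}{4} = 126 + \left(5 - - \frac{1}{4} + 1\right) = 126 + \left(5 + \frac{1}{4} + 1\right) = 126 + \frac{25}{4} = \frac{529}{4}$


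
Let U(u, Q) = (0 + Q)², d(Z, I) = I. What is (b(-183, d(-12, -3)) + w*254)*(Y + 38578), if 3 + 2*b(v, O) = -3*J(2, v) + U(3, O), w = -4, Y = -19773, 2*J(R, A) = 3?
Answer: -76367105/4 ≈ -1.9092e+7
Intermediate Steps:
U(u, Q) = Q²
J(R, A) = 3/2 (J(R, A) = (½)*3 = 3/2)
b(v, O) = -15/4 + O²/2 (b(v, O) = -3/2 + (-3*3/2 + O²)/2 = -3/2 + (-9/2 + O²)/2 = -3/2 + (-9/4 + O²/2) = -15/4 + O²/2)
(b(-183, d(-12, -3)) + w*254)*(Y + 38578) = ((-15/4 + (½)*(-3)²) - 4*254)*(-19773 + 38578) = ((-15/4 + (½)*9) - 1016)*18805 = ((-15/4 + 9/2) - 1016)*18805 = (¾ - 1016)*18805 = -4061/4*18805 = -76367105/4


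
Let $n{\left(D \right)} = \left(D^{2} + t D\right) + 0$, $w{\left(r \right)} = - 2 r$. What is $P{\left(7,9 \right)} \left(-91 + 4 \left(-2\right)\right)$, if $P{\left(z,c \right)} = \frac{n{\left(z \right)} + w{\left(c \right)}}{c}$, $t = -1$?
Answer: $-264$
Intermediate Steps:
$n{\left(D \right)} = D^{2} - D$ ($n{\left(D \right)} = \left(D^{2} - D\right) + 0 = D^{2} - D$)
$P{\left(z,c \right)} = \frac{- 2 c + z \left(-1 + z\right)}{c}$ ($P{\left(z,c \right)} = \frac{z \left(-1 + z\right) - 2 c}{c} = \frac{- 2 c + z \left(-1 + z\right)}{c}$)
$P{\left(7,9 \right)} \left(-91 + 4 \left(-2\right)\right) = \frac{\left(-2\right) 9 + 7 \left(-1 + 7\right)}{9} \left(-91 + 4 \left(-2\right)\right) = \frac{-18 + 7 \cdot 6}{9} \left(-91 - 8\right) = \frac{-18 + 42}{9} \left(-99\right) = \frac{1}{9} \cdot 24 \left(-99\right) = \frac{8}{3} \left(-99\right) = -264$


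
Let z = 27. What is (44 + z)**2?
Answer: 5041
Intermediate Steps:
(44 + z)**2 = (44 + 27)**2 = 71**2 = 5041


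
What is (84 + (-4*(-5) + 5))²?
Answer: 11881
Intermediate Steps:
(84 + (-4*(-5) + 5))² = (84 + (20 + 5))² = (84 + 25)² = 109² = 11881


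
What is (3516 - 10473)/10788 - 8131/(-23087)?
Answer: -24299677/83020852 ≈ -0.29269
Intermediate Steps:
(3516 - 10473)/10788 - 8131/(-23087) = -6957*1/10788 - 8131*(-1/23087) = -2319/3596 + 8131/23087 = -24299677/83020852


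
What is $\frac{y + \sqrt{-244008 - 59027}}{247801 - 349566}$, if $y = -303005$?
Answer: $\frac{60601}{20353} - \frac{i \sqrt{303035}}{101765} \approx 2.9775 - 0.0054094 i$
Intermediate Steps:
$\frac{y + \sqrt{-244008 - 59027}}{247801 - 349566} = \frac{-303005 + \sqrt{-244008 - 59027}}{247801 - 349566} = \frac{-303005 + \sqrt{-303035}}{-101765} = \left(-303005 + i \sqrt{303035}\right) \left(- \frac{1}{101765}\right) = \frac{60601}{20353} - \frac{i \sqrt{303035}}{101765}$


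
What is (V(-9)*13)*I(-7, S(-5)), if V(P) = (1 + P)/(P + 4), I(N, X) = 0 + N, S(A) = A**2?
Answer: -728/5 ≈ -145.60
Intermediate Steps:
I(N, X) = N
V(P) = (1 + P)/(4 + P)
(V(-9)*13)*I(-7, S(-5)) = (((1 - 9)/(4 - 9))*13)*(-7) = ((-8/(-5))*13)*(-7) = (-1/5*(-8)*13)*(-7) = ((8/5)*13)*(-7) = (104/5)*(-7) = -728/5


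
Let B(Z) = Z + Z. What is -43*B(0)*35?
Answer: 0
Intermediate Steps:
B(Z) = 2*Z
-43*B(0)*35 = -86*0*35 = -43*0*35 = 0*35 = 0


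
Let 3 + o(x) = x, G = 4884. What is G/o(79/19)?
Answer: 4218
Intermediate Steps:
o(x) = -3 + x
G/o(79/19) = 4884/(-3 + 79/19) = 4884/(22/19) = 4884*(19/22) = 4218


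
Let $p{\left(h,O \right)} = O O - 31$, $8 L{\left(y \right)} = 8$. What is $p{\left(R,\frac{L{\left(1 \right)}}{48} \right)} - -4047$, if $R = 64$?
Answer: $\frac{9252865}{2304} \approx 4016.0$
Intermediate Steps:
$L{\left(y \right)} = 1$ ($L{\left(y \right)} = \frac{1}{8} \cdot 8 = 1$)
$p{\left(h,O \right)} = -31 + O^{2}$ ($p{\left(h,O \right)} = O^{2} - 31 = -31 + O^{2}$)
$p{\left(R,\frac{L{\left(1 \right)}}{48} \right)} - -4047 = \left(-31 + \left(1 \cdot \frac{1}{48}\right)^{2}\right) - -4047 = \left(-31 + \left(1 \cdot \frac{1}{48}\right)^{2}\right) + 4047 = \left(-31 + \left(\frac{1}{48}\right)^{2}\right) + 4047 = \left(-31 + \frac{1}{2304}\right) + 4047 = - \frac{71423}{2304} + 4047 = \frac{9252865}{2304}$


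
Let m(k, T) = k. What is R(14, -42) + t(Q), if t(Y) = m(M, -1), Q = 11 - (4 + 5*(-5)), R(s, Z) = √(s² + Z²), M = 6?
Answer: 6 + 14*√10 ≈ 50.272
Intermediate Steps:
R(s, Z) = √(Z² + s²)
Q = 32 (Q = 11 - (4 - 25) = 11 - 1*(-21) = 11 + 21 = 32)
t(Y) = 6
R(14, -42) + t(Q) = √((-42)² + 14²) + 6 = √(1764 + 196) + 6 = √1960 + 6 = 14*√10 + 6 = 6 + 14*√10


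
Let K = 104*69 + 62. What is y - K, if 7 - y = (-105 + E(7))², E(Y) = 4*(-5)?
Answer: -22856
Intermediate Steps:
E(Y) = -20
K = 7238 (K = 7176 + 62 = 7238)
y = -15618 (y = 7 - (-105 - 20)² = 7 - 1*(-125)² = 7 - 1*15625 = 7 - 15625 = -15618)
y - K = -15618 - 1*7238 = -15618 - 7238 = -22856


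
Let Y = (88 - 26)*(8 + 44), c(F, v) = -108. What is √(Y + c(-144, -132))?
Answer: 2*√779 ≈ 55.821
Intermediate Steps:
Y = 3224 (Y = 62*52 = 3224)
√(Y + c(-144, -132)) = √(3224 - 108) = √3116 = 2*√779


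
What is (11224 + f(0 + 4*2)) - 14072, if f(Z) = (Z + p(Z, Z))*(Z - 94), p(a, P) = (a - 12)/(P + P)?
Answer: -7029/2 ≈ -3514.5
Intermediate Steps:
p(a, P) = (-12 + a)/(2*P) (p(a, P) = (-12 + a)/((2*P)) = (-12 + a)*(1/(2*P)) = (-12 + a)/(2*P))
f(Z) = (-94 + Z)*(Z + (-12 + Z)/(2*Z)) (f(Z) = (Z + (-12 + Z)/(2*Z))*(Z - 94) = (Z + (-12 + Z)/(2*Z))*(-94 + Z) = (-94 + Z)*(Z + (-12 + Z)/(2*Z)))
(11224 + f(0 + 4*2)) - 14072 = (11224 + (-53 + (0 + 4*2)² + 564/(0 + 4*2) - 187*(0 + 4*2)/2)) - 14072 = (11224 + (-53 + (0 + 8)² + 564/(0 + 8) - 187*(0 + 8)/2)) - 14072 = (11224 + (-53 + 8² + 564/8 - 187/2*8)) - 14072 = (11224 + (-53 + 64 + 564*(⅛) - 748)) - 14072 = (11224 + (-53 + 64 + 141/2 - 748)) - 14072 = (11224 - 1333/2) - 14072 = 21115/2 - 14072 = -7029/2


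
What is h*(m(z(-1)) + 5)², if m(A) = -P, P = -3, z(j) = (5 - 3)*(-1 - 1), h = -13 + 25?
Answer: 768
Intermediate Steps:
h = 12
z(j) = -4 (z(j) = 2*(-2) = -4)
m(A) = 3 (m(A) = -1*(-3) = 3)
h*(m(z(-1)) + 5)² = 12*(3 + 5)² = 12*8² = 12*64 = 768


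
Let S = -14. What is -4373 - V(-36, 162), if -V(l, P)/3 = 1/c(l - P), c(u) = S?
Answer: -61225/14 ≈ -4373.2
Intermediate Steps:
c(u) = -14
V(l, P) = 3/14 (V(l, P) = -3/(-14) = -3*(-1/14) = 3/14)
-4373 - V(-36, 162) = -4373 - 1*3/14 = -4373 - 3/14 = -61225/14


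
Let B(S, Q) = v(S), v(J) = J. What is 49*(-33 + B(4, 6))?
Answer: -1421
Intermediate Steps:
B(S, Q) = S
49*(-33 + B(4, 6)) = 49*(-33 + 4) = 49*(-29) = -1421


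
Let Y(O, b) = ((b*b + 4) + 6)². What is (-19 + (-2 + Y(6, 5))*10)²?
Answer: 149108521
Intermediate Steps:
Y(O, b) = (10 + b²)² (Y(O, b) = ((b² + 4) + 6)² = ((4 + b²) + 6)² = (10 + b²)²)
(-19 + (-2 + Y(6, 5))*10)² = (-19 + (-2 + (10 + 5²)²)*10)² = (-19 + (-2 + (10 + 25)²)*10)² = (-19 + (-2 + 35²)*10)² = (-19 + (-2 + 1225)*10)² = (-19 + 1223*10)² = (-19 + 12230)² = 12211² = 149108521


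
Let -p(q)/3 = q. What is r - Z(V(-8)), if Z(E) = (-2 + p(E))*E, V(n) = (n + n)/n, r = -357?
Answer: -341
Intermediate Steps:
p(q) = -3*q
V(n) = 2 (V(n) = (2*n)/n = 2)
Z(E) = E*(-2 - 3*E) (Z(E) = (-2 - 3*E)*E = E*(-2 - 3*E))
r - Z(V(-8)) = -357 - (-1)*2*(2 + 3*2) = -357 - (-1)*2*(2 + 6) = -357 - (-1)*2*8 = -357 - 1*(-16) = -357 + 16 = -341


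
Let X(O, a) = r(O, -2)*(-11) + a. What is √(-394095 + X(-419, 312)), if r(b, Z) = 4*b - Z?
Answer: I*√375369 ≈ 612.67*I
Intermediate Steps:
r(b, Z) = -Z + 4*b
X(O, a) = -22 + a - 44*O (X(O, a) = (-1*(-2) + 4*O)*(-11) + a = (2 + 4*O)*(-11) + a = (-22 - 44*O) + a = -22 + a - 44*O)
√(-394095 + X(-419, 312)) = √(-394095 + (-22 + 312 - 44*(-419))) = √(-394095 + (-22 + 312 + 18436)) = √(-394095 + 18726) = √(-375369) = I*√375369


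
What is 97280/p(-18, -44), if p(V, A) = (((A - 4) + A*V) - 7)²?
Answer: 97280/543169 ≈ 0.17910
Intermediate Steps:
p(V, A) = (-11 + A + A*V)² (p(V, A) = (((-4 + A) + A*V) - 7)² = ((-4 + A + A*V) - 7)² = (-11 + A + A*V)²)
97280/p(-18, -44) = 97280/((-11 - 44 - 44*(-18))²) = 97280/((-11 - 44 + 792)²) = 97280/(737²) = 97280/543169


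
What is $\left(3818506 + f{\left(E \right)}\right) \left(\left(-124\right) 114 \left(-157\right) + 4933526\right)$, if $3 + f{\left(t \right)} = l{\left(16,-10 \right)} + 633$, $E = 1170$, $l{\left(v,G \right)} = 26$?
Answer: $27317999848236$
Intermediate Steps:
$f{\left(t \right)} = 656$ ($f{\left(t \right)} = -3 + \left(26 + 633\right) = -3 + 659 = 656$)
$\left(3818506 + f{\left(E \right)}\right) \left(\left(-124\right) 114 \left(-157\right) + 4933526\right) = \left(3818506 + 656\right) \left(\left(-124\right) 114 \left(-157\right) + 4933526\right) = 3819162 \left(\left(-14136\right) \left(-157\right) + 4933526\right) = 3819162 \left(2219352 + 4933526\right) = 3819162 \cdot 7152878 = 27317999848236$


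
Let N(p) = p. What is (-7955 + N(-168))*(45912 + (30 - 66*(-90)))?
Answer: -421437486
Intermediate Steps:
(-7955 + N(-168))*(45912 + (30 - 66*(-90))) = (-7955 - 168)*(45912 + (30 - 66*(-90))) = -8123*(45912 + (30 + 5940)) = -8123*(45912 + 5970) = -8123*51882 = -421437486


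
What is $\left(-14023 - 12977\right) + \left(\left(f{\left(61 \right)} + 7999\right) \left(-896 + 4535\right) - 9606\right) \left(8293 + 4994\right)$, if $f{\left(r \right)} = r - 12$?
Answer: $389004348942$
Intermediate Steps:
$f{\left(r \right)} = -12 + r$ ($f{\left(r \right)} = r - 12 = -12 + r$)
$\left(-14023 - 12977\right) + \left(\left(f{\left(61 \right)} + 7999\right) \left(-896 + 4535\right) - 9606\right) \left(8293 + 4994\right) = \left(-14023 - 12977\right) + \left(\left(\left(-12 + 61\right) + 7999\right) \left(-896 + 4535\right) - 9606\right) \left(8293 + 4994\right) = -27000 + \left(\left(49 + 7999\right) 3639 - 9606\right) 13287 = -27000 + \left(8048 \cdot 3639 - 9606\right) 13287 = -27000 + \left(29286672 - 9606\right) 13287 = -27000 + 29277066 \cdot 13287 = -27000 + 389004375942 = 389004348942$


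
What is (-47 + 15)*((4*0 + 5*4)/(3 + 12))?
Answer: -128/3 ≈ -42.667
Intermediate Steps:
(-47 + 15)*((4*0 + 5*4)/(3 + 12)) = -32*(0 + 20)/15 = -640/15 = -32*4/3 = -128/3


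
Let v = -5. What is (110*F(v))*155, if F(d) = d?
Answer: -85250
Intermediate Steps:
(110*F(v))*155 = (110*(-5))*155 = -550*155 = -85250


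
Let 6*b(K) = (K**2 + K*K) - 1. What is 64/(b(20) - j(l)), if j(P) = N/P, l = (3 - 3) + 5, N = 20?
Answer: 384/775 ≈ 0.49548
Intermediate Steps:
l = 5 (l = 0 + 5 = 5)
b(K) = -1/6 + K**2/3 (b(K) = ((K**2 + K*K) - 1)/6 = ((K**2 + K**2) - 1)/6 = (2*K**2 - 1)/6 = (-1 + 2*K**2)/6 = -1/6 + K**2/3)
j(P) = 20/P
64/(b(20) - j(l)) = 64/((-1/6 + (1/3)*20**2) - 20/5) = 64/((-1/6 + (1/3)*400) - 20/5) = 64/((-1/6 + 400/3) - 1*4) = 64/(799/6 - 4) = 64/(775/6) = 64*(6/775) = 384/775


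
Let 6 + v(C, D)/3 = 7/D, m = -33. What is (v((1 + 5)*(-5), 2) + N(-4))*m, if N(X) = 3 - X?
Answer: 33/2 ≈ 16.500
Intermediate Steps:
v(C, D) = -18 + 21/D (v(C, D) = -18 + 3*(7/D) = -18 + 21/D)
(v((1 + 5)*(-5), 2) + N(-4))*m = ((-18 + 21/2) + (3 - 1*(-4)))*(-33) = ((-18 + 21*(½)) + (3 + 4))*(-33) = ((-18 + 21/2) + 7)*(-33) = (-15/2 + 7)*(-33) = -½*(-33) = 33/2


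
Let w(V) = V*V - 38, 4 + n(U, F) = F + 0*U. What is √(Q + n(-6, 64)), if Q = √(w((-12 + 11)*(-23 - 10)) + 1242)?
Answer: √(60 + √2293) ≈ 10.387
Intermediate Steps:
n(U, F) = -4 + F (n(U, F) = -4 + (F + 0*U) = -4 + (F + 0) = -4 + F)
w(V) = -38 + V² (w(V) = V² - 38 = -38 + V²)
Q = √2293 (Q = √((-38 + ((-12 + 11)*(-23 - 10))²) + 1242) = √((-38 + (-1*(-33))²) + 1242) = √((-38 + 33²) + 1242) = √((-38 + 1089) + 1242) = √(1051 + 1242) = √2293 ≈ 47.885)
√(Q + n(-6, 64)) = √(√2293 + (-4 + 64)) = √(√2293 + 60) = √(60 + √2293)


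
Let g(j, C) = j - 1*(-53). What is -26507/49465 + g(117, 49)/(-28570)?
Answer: -5890108/10870885 ≈ -0.54182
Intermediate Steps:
g(j, C) = 53 + j (g(j, C) = j + 53 = 53 + j)
-26507/49465 + g(117, 49)/(-28570) = -26507/49465 + (53 + 117)/(-28570) = -26507*1/49465 + 170*(-1/28570) = -2039/3805 - 17/2857 = -5890108/10870885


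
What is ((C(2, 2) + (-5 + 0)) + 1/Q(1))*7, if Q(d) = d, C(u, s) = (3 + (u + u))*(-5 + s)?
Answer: -175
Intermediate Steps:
C(u, s) = (-5 + s)*(3 + 2*u) (C(u, s) = (3 + 2*u)*(-5 + s) = (-5 + s)*(3 + 2*u))
((C(2, 2) + (-5 + 0)) + 1/Q(1))*7 = (((-15 - 10*2 + 3*2 + 2*2*2) + (-5 + 0)) + 1/1)*7 = (((-15 - 20 + 6 + 8) - 5) + 1)*7 = ((-21 - 5) + 1)*7 = (-26 + 1)*7 = -25*7 = -175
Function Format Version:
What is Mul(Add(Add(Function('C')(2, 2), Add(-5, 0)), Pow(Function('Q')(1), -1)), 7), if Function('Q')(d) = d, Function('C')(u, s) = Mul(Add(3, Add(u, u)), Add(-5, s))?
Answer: -175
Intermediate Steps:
Function('C')(u, s) = Mul(Add(-5, s), Add(3, Mul(2, u))) (Function('C')(u, s) = Mul(Add(3, Mul(2, u)), Add(-5, s)) = Mul(Add(-5, s), Add(3, Mul(2, u))))
Mul(Add(Add(Function('C')(2, 2), Add(-5, 0)), Pow(Function('Q')(1), -1)), 7) = Mul(Add(Add(Add(-15, Mul(-10, 2), Mul(3, 2), Mul(2, 2, 2)), Add(-5, 0)), Pow(1, -1)), 7) = Mul(Add(Add(Add(-15, -20, 6, 8), -5), 1), 7) = Mul(Add(Add(-21, -5), 1), 7) = Mul(Add(-26, 1), 7) = Mul(-25, 7) = -175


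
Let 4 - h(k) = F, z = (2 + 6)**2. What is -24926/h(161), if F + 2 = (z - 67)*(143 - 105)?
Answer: -12463/60 ≈ -207.72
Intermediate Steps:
z = 64 (z = 8**2 = 64)
F = -116 (F = -2 + (64 - 67)*(143 - 105) = -2 - 3*38 = -2 - 114 = -116)
h(k) = 120 (h(k) = 4 - 1*(-116) = 4 + 116 = 120)
-24926/h(161) = -24926/120 = -24926*1/120 = -12463/60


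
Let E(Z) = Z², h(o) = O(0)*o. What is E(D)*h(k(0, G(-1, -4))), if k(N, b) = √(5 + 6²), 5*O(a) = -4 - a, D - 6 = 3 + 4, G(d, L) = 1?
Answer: -676*√41/5 ≈ -865.70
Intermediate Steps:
D = 13 (D = 6 + (3 + 4) = 6 + 7 = 13)
O(a) = -⅘ - a/5 (O(a) = (-4 - a)/5 = -⅘ - a/5)
k(N, b) = √41 (k(N, b) = √(5 + 36) = √41)
h(o) = -4*o/5 (h(o) = (-⅘ - ⅕*0)*o = (-⅘ + 0)*o = -4*o/5)
E(D)*h(k(0, G(-1, -4))) = 13²*(-4*√41/5) = 169*(-4*√41/5) = -676*√41/5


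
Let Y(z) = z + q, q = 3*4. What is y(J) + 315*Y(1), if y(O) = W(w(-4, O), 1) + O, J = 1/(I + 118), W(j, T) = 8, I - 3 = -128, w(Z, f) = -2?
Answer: 28720/7 ≈ 4102.9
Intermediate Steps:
q = 12
I = -125 (I = 3 - 128 = -125)
Y(z) = 12 + z (Y(z) = z + 12 = 12 + z)
J = -⅐ (J = 1/(-125 + 118) = 1/(-7) = -⅐ ≈ -0.14286)
y(O) = 8 + O
y(J) + 315*Y(1) = (8 - ⅐) + 315*(12 + 1) = 55/7 + 315*13 = 55/7 + 4095 = 28720/7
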